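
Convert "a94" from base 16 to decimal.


Input: "a94" in base 16
Positional expansion:
  Digit 'a' (value 10) x 16^2 = 2560
  Digit '9' (value 9) x 16^1 = 144
  Digit '4' (value 4) x 16^0 = 4
Sum = 2708

2708


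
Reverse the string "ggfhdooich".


Input: ggfhdooich
Reading characters right to left:
  Position 9: 'h'
  Position 8: 'c'
  Position 7: 'i'
  Position 6: 'o'
  Position 5: 'o'
  Position 4: 'd'
  Position 3: 'h'
  Position 2: 'f'
  Position 1: 'g'
  Position 0: 'g'
Reversed: hcioodhfgg

hcioodhfgg


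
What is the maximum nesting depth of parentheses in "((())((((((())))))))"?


Input: "((())((((((())))))))"
Tracking depth:
  Position 0 '(': depth becomes 1
  Position 1 '(': depth becomes 2
  Position 2 '(': depth becomes 3
  Position 3 ')': depth becomes 2
  Position 4 ')': depth becomes 1
  Position 5 '(': depth becomes 2
  Position 6 '(': depth becomes 3
  Position 7 '(': depth becomes 4
  Position 8 '(': depth becomes 5
  Position 9 '(': depth becomes 6
  Position 10 '(': depth becomes 7
  Position 11 '(': depth becomes 8
  Position 12 ')': depth becomes 7
  Position 13 ')': depth becomes 6
  Position 14 ')': depth becomes 5
  Position 15 ')': depth becomes 4
  Position 16 ')': depth becomes 3
  Position 17 ')': depth becomes 2
  Position 18 ')': depth becomes 1
  Position 19 ')': depth becomes 0
Maximum depth reached: 8

8


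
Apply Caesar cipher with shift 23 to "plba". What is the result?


Caesar cipher: shift "plba" by 23
  'p' (pos 15) + 23 = pos 12 = 'm'
  'l' (pos 11) + 23 = pos 8 = 'i'
  'b' (pos 1) + 23 = pos 24 = 'y'
  'a' (pos 0) + 23 = pos 23 = 'x'
Result: miyx

miyx


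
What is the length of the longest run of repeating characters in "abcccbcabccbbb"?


Input: "abcccbcabccbbb"
Scanning for longest run:
  Position 1 ('b'): new char, reset run to 1
  Position 2 ('c'): new char, reset run to 1
  Position 3 ('c'): continues run of 'c', length=2
  Position 4 ('c'): continues run of 'c', length=3
  Position 5 ('b'): new char, reset run to 1
  Position 6 ('c'): new char, reset run to 1
  Position 7 ('a'): new char, reset run to 1
  Position 8 ('b'): new char, reset run to 1
  Position 9 ('c'): new char, reset run to 1
  Position 10 ('c'): continues run of 'c', length=2
  Position 11 ('b'): new char, reset run to 1
  Position 12 ('b'): continues run of 'b', length=2
  Position 13 ('b'): continues run of 'b', length=3
Longest run: 'c' with length 3

3


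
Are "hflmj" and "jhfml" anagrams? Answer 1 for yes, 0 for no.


Strings: "hflmj", "jhfml"
Sorted first:  fhjlm
Sorted second: fhjlm
Sorted forms match => anagrams

1


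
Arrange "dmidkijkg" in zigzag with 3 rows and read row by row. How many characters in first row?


Zigzag "dmidkijkg" into 3 rows:
Placing characters:
  'd' => row 0
  'm' => row 1
  'i' => row 2
  'd' => row 1
  'k' => row 0
  'i' => row 1
  'j' => row 2
  'k' => row 1
  'g' => row 0
Rows:
  Row 0: "dkg"
  Row 1: "mdik"
  Row 2: "ij"
First row length: 3

3


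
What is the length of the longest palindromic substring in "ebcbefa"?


Input: "ebcbefa"
Checking substrings for palindromes:
  [0:5] "ebcbe" (len 5) => palindrome
  [1:4] "bcb" (len 3) => palindrome
Longest palindromic substring: "ebcbe" with length 5

5


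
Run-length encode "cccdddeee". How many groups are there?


Input: cccdddeee
Scanning for consecutive runs:
  Group 1: 'c' x 3 (positions 0-2)
  Group 2: 'd' x 3 (positions 3-5)
  Group 3: 'e' x 3 (positions 6-8)
Total groups: 3

3


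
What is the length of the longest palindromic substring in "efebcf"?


Input: "efebcf"
Checking substrings for palindromes:
  [0:3] "efe" (len 3) => palindrome
Longest palindromic substring: "efe" with length 3

3


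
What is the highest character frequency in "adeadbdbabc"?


Input: adeadbdbabc
Character counts:
  'a': 3
  'b': 3
  'c': 1
  'd': 3
  'e': 1
Maximum frequency: 3

3


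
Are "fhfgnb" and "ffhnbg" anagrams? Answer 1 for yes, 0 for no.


Strings: "fhfgnb", "ffhnbg"
Sorted first:  bffghn
Sorted second: bffghn
Sorted forms match => anagrams

1


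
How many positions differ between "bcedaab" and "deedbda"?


Comparing "bcedaab" and "deedbda" position by position:
  Position 0: 'b' vs 'd' => DIFFER
  Position 1: 'c' vs 'e' => DIFFER
  Position 2: 'e' vs 'e' => same
  Position 3: 'd' vs 'd' => same
  Position 4: 'a' vs 'b' => DIFFER
  Position 5: 'a' vs 'd' => DIFFER
  Position 6: 'b' vs 'a' => DIFFER
Positions that differ: 5

5


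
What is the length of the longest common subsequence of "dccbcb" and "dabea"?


LCS of "dccbcb" and "dabea"
DP table:
           d    a    b    e    a
      0    0    0    0    0    0
  d   0    1    1    1    1    1
  c   0    1    1    1    1    1
  c   0    1    1    1    1    1
  b   0    1    1    2    2    2
  c   0    1    1    2    2    2
  b   0    1    1    2    2    2
LCS length = dp[6][5] = 2

2


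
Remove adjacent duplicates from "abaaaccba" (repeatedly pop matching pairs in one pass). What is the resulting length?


Input: abaaaccba
Stack-based adjacent duplicate removal:
  Read 'a': push. Stack: a
  Read 'b': push. Stack: ab
  Read 'a': push. Stack: aba
  Read 'a': matches stack top 'a' => pop. Stack: ab
  Read 'a': push. Stack: aba
  Read 'c': push. Stack: abac
  Read 'c': matches stack top 'c' => pop. Stack: aba
  Read 'b': push. Stack: abab
  Read 'a': push. Stack: ababa
Final stack: "ababa" (length 5)

5


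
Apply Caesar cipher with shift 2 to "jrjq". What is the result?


Caesar cipher: shift "jrjq" by 2
  'j' (pos 9) + 2 = pos 11 = 'l'
  'r' (pos 17) + 2 = pos 19 = 't'
  'j' (pos 9) + 2 = pos 11 = 'l'
  'q' (pos 16) + 2 = pos 18 = 's'
Result: ltls

ltls


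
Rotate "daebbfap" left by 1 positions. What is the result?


Input: "daebbfap", rotate left by 1
First 1 characters: "d"
Remaining characters: "aebbfap"
Concatenate remaining + first: "aebbfap" + "d" = "aebbfapd"

aebbfapd


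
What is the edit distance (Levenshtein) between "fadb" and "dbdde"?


Computing edit distance: "fadb" -> "dbdde"
DP table:
           d    b    d    d    e
      0    1    2    3    4    5
  f   1    1    2    3    4    5
  a   2    2    2    3    4    5
  d   3    2    3    2    3    4
  b   4    3    2    3    3    4
Edit distance = dp[4][5] = 4

4


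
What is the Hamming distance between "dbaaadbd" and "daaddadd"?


Comparing "dbaaadbd" and "daaddadd" position by position:
  Position 0: 'd' vs 'd' => same
  Position 1: 'b' vs 'a' => differ
  Position 2: 'a' vs 'a' => same
  Position 3: 'a' vs 'd' => differ
  Position 4: 'a' vs 'd' => differ
  Position 5: 'd' vs 'a' => differ
  Position 6: 'b' vs 'd' => differ
  Position 7: 'd' vs 'd' => same
Total differences (Hamming distance): 5

5


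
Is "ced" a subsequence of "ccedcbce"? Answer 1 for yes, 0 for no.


Check if "ced" is a subsequence of "ccedcbce"
Greedy scan:
  Position 0 ('c'): matches sub[0] = 'c'
  Position 1 ('c'): no match needed
  Position 2 ('e'): matches sub[1] = 'e'
  Position 3 ('d'): matches sub[2] = 'd'
  Position 4 ('c'): no match needed
  Position 5 ('b'): no match needed
  Position 6 ('c'): no match needed
  Position 7 ('e'): no match needed
All 3 characters matched => is a subsequence

1


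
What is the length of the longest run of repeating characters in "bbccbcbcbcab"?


Input: "bbccbcbcbcab"
Scanning for longest run:
  Position 1 ('b'): continues run of 'b', length=2
  Position 2 ('c'): new char, reset run to 1
  Position 3 ('c'): continues run of 'c', length=2
  Position 4 ('b'): new char, reset run to 1
  Position 5 ('c'): new char, reset run to 1
  Position 6 ('b'): new char, reset run to 1
  Position 7 ('c'): new char, reset run to 1
  Position 8 ('b'): new char, reset run to 1
  Position 9 ('c'): new char, reset run to 1
  Position 10 ('a'): new char, reset run to 1
  Position 11 ('b'): new char, reset run to 1
Longest run: 'b' with length 2

2


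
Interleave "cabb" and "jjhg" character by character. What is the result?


Interleaving "cabb" and "jjhg":
  Position 0: 'c' from first, 'j' from second => "cj"
  Position 1: 'a' from first, 'j' from second => "aj"
  Position 2: 'b' from first, 'h' from second => "bh"
  Position 3: 'b' from first, 'g' from second => "bg"
Result: cjajbhbg

cjajbhbg


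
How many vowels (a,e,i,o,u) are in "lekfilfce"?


Input: lekfilfce
Checking each character:
  'l' at position 0: consonant
  'e' at position 1: vowel (running total: 1)
  'k' at position 2: consonant
  'f' at position 3: consonant
  'i' at position 4: vowel (running total: 2)
  'l' at position 5: consonant
  'f' at position 6: consonant
  'c' at position 7: consonant
  'e' at position 8: vowel (running total: 3)
Total vowels: 3

3


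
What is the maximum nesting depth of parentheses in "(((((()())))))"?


Input: "(((((()())))))"
Tracking depth:
  Position 0 '(': depth becomes 1
  Position 1 '(': depth becomes 2
  Position 2 '(': depth becomes 3
  Position 3 '(': depth becomes 4
  Position 4 '(': depth becomes 5
  Position 5 '(': depth becomes 6
  Position 6 ')': depth becomes 5
  Position 7 '(': depth becomes 6
  Position 8 ')': depth becomes 5
  Position 9 ')': depth becomes 4
  Position 10 ')': depth becomes 3
  Position 11 ')': depth becomes 2
  Position 12 ')': depth becomes 1
  Position 13 ')': depth becomes 0
Maximum depth reached: 6

6


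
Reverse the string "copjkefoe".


Input: copjkefoe
Reading characters right to left:
  Position 8: 'e'
  Position 7: 'o'
  Position 6: 'f'
  Position 5: 'e'
  Position 4: 'k'
  Position 3: 'j'
  Position 2: 'p'
  Position 1: 'o'
  Position 0: 'c'
Reversed: eofekjpoc

eofekjpoc


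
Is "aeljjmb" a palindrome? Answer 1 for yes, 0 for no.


Input: aeljjmb
Reversed: bmjjlea
  Compare pos 0 ('a') with pos 6 ('b'): MISMATCH
  Compare pos 1 ('e') with pos 5 ('m'): MISMATCH
  Compare pos 2 ('l') with pos 4 ('j'): MISMATCH
Result: not a palindrome

0


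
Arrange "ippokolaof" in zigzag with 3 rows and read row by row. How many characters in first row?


Zigzag "ippokolaof" into 3 rows:
Placing characters:
  'i' => row 0
  'p' => row 1
  'p' => row 2
  'o' => row 1
  'k' => row 0
  'o' => row 1
  'l' => row 2
  'a' => row 1
  'o' => row 0
  'f' => row 1
Rows:
  Row 0: "iko"
  Row 1: "pooaf"
  Row 2: "pl"
First row length: 3

3


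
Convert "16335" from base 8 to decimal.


Input: "16335" in base 8
Positional expansion:
  Digit '1' (value 1) x 8^4 = 4096
  Digit '6' (value 6) x 8^3 = 3072
  Digit '3' (value 3) x 8^2 = 192
  Digit '3' (value 3) x 8^1 = 24
  Digit '5' (value 5) x 8^0 = 5
Sum = 7389

7389


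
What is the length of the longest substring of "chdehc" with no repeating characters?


Input: "chdehc"
Sliding window (track last position of each char):
  Position 0 ('c'): window [0,0] length 1 -- new best
  Position 1 ('h'): window [0,1] length 2 -- new best
  Position 2 ('d'): window [0,2] length 3 -- new best
  Position 3 ('e'): window [0,3] length 4 -- new best
  Position 4 ('h'): repeat (last at 1), move window start to 2
  Position 4 ('h'): window [2,4] length 3
  Position 5 ('c'): window [2,5] length 4
Longest substring with no repeats: "chde" with length 4

4


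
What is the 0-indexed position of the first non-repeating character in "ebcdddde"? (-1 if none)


Input: ebcdddde
Character frequencies:
  'b': 1
  'c': 1
  'd': 4
  'e': 2
Scanning left to right for freq == 1:
  Position 0 ('e'): freq=2, skip
  Position 1 ('b'): unique! => answer = 1

1


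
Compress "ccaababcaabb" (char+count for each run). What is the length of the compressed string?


Input: ccaababcaabb
Runs:
  'c' x 2 => "c2"
  'a' x 2 => "a2"
  'b' x 1 => "b1"
  'a' x 1 => "a1"
  'b' x 1 => "b1"
  'c' x 1 => "c1"
  'a' x 2 => "a2"
  'b' x 2 => "b2"
Compressed: "c2a2b1a1b1c1a2b2"
Compressed length: 16

16


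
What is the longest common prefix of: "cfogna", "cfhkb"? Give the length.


Words: cfogna, cfhkb
  Position 0: all 'c' => match
  Position 1: all 'f' => match
  Position 2: ('o', 'h') => mismatch, stop
LCP = "cf" (length 2)

2


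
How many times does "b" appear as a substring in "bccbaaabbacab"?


Searching for "b" in "bccbaaabbacab"
Scanning each position:
  Position 0: "b" => MATCH
  Position 1: "c" => no
  Position 2: "c" => no
  Position 3: "b" => MATCH
  Position 4: "a" => no
  Position 5: "a" => no
  Position 6: "a" => no
  Position 7: "b" => MATCH
  Position 8: "b" => MATCH
  Position 9: "a" => no
  Position 10: "c" => no
  Position 11: "a" => no
  Position 12: "b" => MATCH
Total occurrences: 5

5


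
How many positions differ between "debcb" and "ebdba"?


Comparing "debcb" and "ebdba" position by position:
  Position 0: 'd' vs 'e' => DIFFER
  Position 1: 'e' vs 'b' => DIFFER
  Position 2: 'b' vs 'd' => DIFFER
  Position 3: 'c' vs 'b' => DIFFER
  Position 4: 'b' vs 'a' => DIFFER
Positions that differ: 5

5


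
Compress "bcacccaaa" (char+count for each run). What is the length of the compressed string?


Input: bcacccaaa
Runs:
  'b' x 1 => "b1"
  'c' x 1 => "c1"
  'a' x 1 => "a1"
  'c' x 3 => "c3"
  'a' x 3 => "a3"
Compressed: "b1c1a1c3a3"
Compressed length: 10

10


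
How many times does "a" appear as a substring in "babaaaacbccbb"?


Searching for "a" in "babaaaacbccbb"
Scanning each position:
  Position 0: "b" => no
  Position 1: "a" => MATCH
  Position 2: "b" => no
  Position 3: "a" => MATCH
  Position 4: "a" => MATCH
  Position 5: "a" => MATCH
  Position 6: "a" => MATCH
  Position 7: "c" => no
  Position 8: "b" => no
  Position 9: "c" => no
  Position 10: "c" => no
  Position 11: "b" => no
  Position 12: "b" => no
Total occurrences: 5

5


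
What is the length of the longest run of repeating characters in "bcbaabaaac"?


Input: "bcbaabaaac"
Scanning for longest run:
  Position 1 ('c'): new char, reset run to 1
  Position 2 ('b'): new char, reset run to 1
  Position 3 ('a'): new char, reset run to 1
  Position 4 ('a'): continues run of 'a', length=2
  Position 5 ('b'): new char, reset run to 1
  Position 6 ('a'): new char, reset run to 1
  Position 7 ('a'): continues run of 'a', length=2
  Position 8 ('a'): continues run of 'a', length=3
  Position 9 ('c'): new char, reset run to 1
Longest run: 'a' with length 3

3


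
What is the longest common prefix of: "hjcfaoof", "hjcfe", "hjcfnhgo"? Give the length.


Words: hjcfaoof, hjcfe, hjcfnhgo
  Position 0: all 'h' => match
  Position 1: all 'j' => match
  Position 2: all 'c' => match
  Position 3: all 'f' => match
  Position 4: ('a', 'e', 'n') => mismatch, stop
LCP = "hjcf" (length 4)

4


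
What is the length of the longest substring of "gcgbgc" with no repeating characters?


Input: "gcgbgc"
Sliding window (track last position of each char):
  Position 0 ('g'): window [0,0] length 1 -- new best
  Position 1 ('c'): window [0,1] length 2 -- new best
  Position 2 ('g'): repeat (last at 0), move window start to 1
  Position 2 ('g'): window [1,2] length 2
  Position 3 ('b'): window [1,3] length 3 -- new best
  Position 4 ('g'): repeat (last at 2), move window start to 3
  Position 4 ('g'): window [3,4] length 2
  Position 5 ('c'): window [3,5] length 3
Longest substring with no repeats: "cgb" with length 3

3


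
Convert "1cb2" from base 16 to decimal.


Input: "1cb2" in base 16
Positional expansion:
  Digit '1' (value 1) x 16^3 = 4096
  Digit 'c' (value 12) x 16^2 = 3072
  Digit 'b' (value 11) x 16^1 = 176
  Digit '2' (value 2) x 16^0 = 2
Sum = 7346

7346


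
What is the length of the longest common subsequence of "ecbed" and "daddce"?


LCS of "ecbed" and "daddce"
DP table:
           d    a    d    d    c    e
      0    0    0    0    0    0    0
  e   0    0    0    0    0    0    1
  c   0    0    0    0    0    1    1
  b   0    0    0    0    0    1    1
  e   0    0    0    0    0    1    2
  d   0    1    1    1    1    1    2
LCS length = dp[5][6] = 2

2


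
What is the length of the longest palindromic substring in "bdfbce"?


Input: "bdfbce"
Checking substrings for palindromes:
  No multi-char palindromic substrings found
Longest palindromic substring: "b" with length 1

1


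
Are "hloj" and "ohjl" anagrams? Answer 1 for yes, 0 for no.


Strings: "hloj", "ohjl"
Sorted first:  hjlo
Sorted second: hjlo
Sorted forms match => anagrams

1


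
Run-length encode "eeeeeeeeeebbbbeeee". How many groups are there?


Input: eeeeeeeeeebbbbeeee
Scanning for consecutive runs:
  Group 1: 'e' x 10 (positions 0-9)
  Group 2: 'b' x 4 (positions 10-13)
  Group 3: 'e' x 4 (positions 14-17)
Total groups: 3

3


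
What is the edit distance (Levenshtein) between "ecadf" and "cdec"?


Computing edit distance: "ecadf" -> "cdec"
DP table:
           c    d    e    c
      0    1    2    3    4
  e   1    1    2    2    3
  c   2    1    2    3    2
  a   3    2    2    3    3
  d   4    3    2    3    4
  f   5    4    3    3    4
Edit distance = dp[5][4] = 4

4


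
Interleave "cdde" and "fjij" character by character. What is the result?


Interleaving "cdde" and "fjij":
  Position 0: 'c' from first, 'f' from second => "cf"
  Position 1: 'd' from first, 'j' from second => "dj"
  Position 2: 'd' from first, 'i' from second => "di"
  Position 3: 'e' from first, 'j' from second => "ej"
Result: cfdjdiej

cfdjdiej


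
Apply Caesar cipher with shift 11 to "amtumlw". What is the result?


Caesar cipher: shift "amtumlw" by 11
  'a' (pos 0) + 11 = pos 11 = 'l'
  'm' (pos 12) + 11 = pos 23 = 'x'
  't' (pos 19) + 11 = pos 4 = 'e'
  'u' (pos 20) + 11 = pos 5 = 'f'
  'm' (pos 12) + 11 = pos 23 = 'x'
  'l' (pos 11) + 11 = pos 22 = 'w'
  'w' (pos 22) + 11 = pos 7 = 'h'
Result: lxefxwh

lxefxwh


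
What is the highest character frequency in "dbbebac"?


Input: dbbebac
Character counts:
  'a': 1
  'b': 3
  'c': 1
  'd': 1
  'e': 1
Maximum frequency: 3

3


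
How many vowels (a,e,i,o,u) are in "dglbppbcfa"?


Input: dglbppbcfa
Checking each character:
  'd' at position 0: consonant
  'g' at position 1: consonant
  'l' at position 2: consonant
  'b' at position 3: consonant
  'p' at position 4: consonant
  'p' at position 5: consonant
  'b' at position 6: consonant
  'c' at position 7: consonant
  'f' at position 8: consonant
  'a' at position 9: vowel (running total: 1)
Total vowels: 1

1


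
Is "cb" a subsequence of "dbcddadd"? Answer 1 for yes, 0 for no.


Check if "cb" is a subsequence of "dbcddadd"
Greedy scan:
  Position 0 ('d'): no match needed
  Position 1 ('b'): no match needed
  Position 2 ('c'): matches sub[0] = 'c'
  Position 3 ('d'): no match needed
  Position 4 ('d'): no match needed
  Position 5 ('a'): no match needed
  Position 6 ('d'): no match needed
  Position 7 ('d'): no match needed
Only matched 1/2 characters => not a subsequence

0


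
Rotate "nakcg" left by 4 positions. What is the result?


Input: "nakcg", rotate left by 4
First 4 characters: "nakc"
Remaining characters: "g"
Concatenate remaining + first: "g" + "nakc" = "gnakc"

gnakc


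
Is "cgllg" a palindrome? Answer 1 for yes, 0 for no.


Input: cgllg
Reversed: gllgc
  Compare pos 0 ('c') with pos 4 ('g'): MISMATCH
  Compare pos 1 ('g') with pos 3 ('l'): MISMATCH
Result: not a palindrome

0


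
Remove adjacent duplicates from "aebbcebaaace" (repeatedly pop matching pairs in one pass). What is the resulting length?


Input: aebbcebaaace
Stack-based adjacent duplicate removal:
  Read 'a': push. Stack: a
  Read 'e': push. Stack: ae
  Read 'b': push. Stack: aeb
  Read 'b': matches stack top 'b' => pop. Stack: ae
  Read 'c': push. Stack: aec
  Read 'e': push. Stack: aece
  Read 'b': push. Stack: aeceb
  Read 'a': push. Stack: aeceba
  Read 'a': matches stack top 'a' => pop. Stack: aeceb
  Read 'a': push. Stack: aeceba
  Read 'c': push. Stack: aecebac
  Read 'e': push. Stack: aecebace
Final stack: "aecebace" (length 8)

8


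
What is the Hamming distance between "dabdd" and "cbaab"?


Comparing "dabdd" and "cbaab" position by position:
  Position 0: 'd' vs 'c' => differ
  Position 1: 'a' vs 'b' => differ
  Position 2: 'b' vs 'a' => differ
  Position 3: 'd' vs 'a' => differ
  Position 4: 'd' vs 'b' => differ
Total differences (Hamming distance): 5

5


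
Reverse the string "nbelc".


Input: nbelc
Reading characters right to left:
  Position 4: 'c'
  Position 3: 'l'
  Position 2: 'e'
  Position 1: 'b'
  Position 0: 'n'
Reversed: clebn

clebn


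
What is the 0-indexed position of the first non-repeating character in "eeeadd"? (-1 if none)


Input: eeeadd
Character frequencies:
  'a': 1
  'd': 2
  'e': 3
Scanning left to right for freq == 1:
  Position 0 ('e'): freq=3, skip
  Position 1 ('e'): freq=3, skip
  Position 2 ('e'): freq=3, skip
  Position 3 ('a'): unique! => answer = 3

3


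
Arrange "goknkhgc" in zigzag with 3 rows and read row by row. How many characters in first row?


Zigzag "goknkhgc" into 3 rows:
Placing characters:
  'g' => row 0
  'o' => row 1
  'k' => row 2
  'n' => row 1
  'k' => row 0
  'h' => row 1
  'g' => row 2
  'c' => row 1
Rows:
  Row 0: "gk"
  Row 1: "onhc"
  Row 2: "kg"
First row length: 2

2


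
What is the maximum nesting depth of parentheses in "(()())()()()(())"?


Input: "(()())()()()(())"
Tracking depth:
  Position 0 '(': depth becomes 1
  Position 1 '(': depth becomes 2
  Position 2 ')': depth becomes 1
  Position 3 '(': depth becomes 2
  Position 4 ')': depth becomes 1
  Position 5 ')': depth becomes 0
  Position 6 '(': depth becomes 1
  Position 7 ')': depth becomes 0
  Position 8 '(': depth becomes 1
  Position 9 ')': depth becomes 0
  Position 10 '(': depth becomes 1
  Position 11 ')': depth becomes 0
  Position 12 '(': depth becomes 1
  Position 13 '(': depth becomes 2
  Position 14 ')': depth becomes 1
  Position 15 ')': depth becomes 0
Maximum depth reached: 2

2


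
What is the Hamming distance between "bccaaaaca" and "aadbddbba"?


Comparing "bccaaaaca" and "aadbddbba" position by position:
  Position 0: 'b' vs 'a' => differ
  Position 1: 'c' vs 'a' => differ
  Position 2: 'c' vs 'd' => differ
  Position 3: 'a' vs 'b' => differ
  Position 4: 'a' vs 'd' => differ
  Position 5: 'a' vs 'd' => differ
  Position 6: 'a' vs 'b' => differ
  Position 7: 'c' vs 'b' => differ
  Position 8: 'a' vs 'a' => same
Total differences (Hamming distance): 8

8


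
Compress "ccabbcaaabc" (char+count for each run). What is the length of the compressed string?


Input: ccabbcaaabc
Runs:
  'c' x 2 => "c2"
  'a' x 1 => "a1"
  'b' x 2 => "b2"
  'c' x 1 => "c1"
  'a' x 3 => "a3"
  'b' x 1 => "b1"
  'c' x 1 => "c1"
Compressed: "c2a1b2c1a3b1c1"
Compressed length: 14

14


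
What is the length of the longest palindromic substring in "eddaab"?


Input: "eddaab"
Checking substrings for palindromes:
  [1:3] "dd" (len 2) => palindrome
  [3:5] "aa" (len 2) => palindrome
Longest palindromic substring: "dd" with length 2

2


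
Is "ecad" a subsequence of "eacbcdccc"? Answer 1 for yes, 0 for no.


Check if "ecad" is a subsequence of "eacbcdccc"
Greedy scan:
  Position 0 ('e'): matches sub[0] = 'e'
  Position 1 ('a'): no match needed
  Position 2 ('c'): matches sub[1] = 'c'
  Position 3 ('b'): no match needed
  Position 4 ('c'): no match needed
  Position 5 ('d'): no match needed
  Position 6 ('c'): no match needed
  Position 7 ('c'): no match needed
  Position 8 ('c'): no match needed
Only matched 2/4 characters => not a subsequence

0


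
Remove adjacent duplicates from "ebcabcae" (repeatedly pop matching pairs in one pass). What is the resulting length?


Input: ebcabcae
Stack-based adjacent duplicate removal:
  Read 'e': push. Stack: e
  Read 'b': push. Stack: eb
  Read 'c': push. Stack: ebc
  Read 'a': push. Stack: ebca
  Read 'b': push. Stack: ebcab
  Read 'c': push. Stack: ebcabc
  Read 'a': push. Stack: ebcabca
  Read 'e': push. Stack: ebcabcae
Final stack: "ebcabcae" (length 8)

8


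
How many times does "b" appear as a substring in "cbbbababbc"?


Searching for "b" in "cbbbababbc"
Scanning each position:
  Position 0: "c" => no
  Position 1: "b" => MATCH
  Position 2: "b" => MATCH
  Position 3: "b" => MATCH
  Position 4: "a" => no
  Position 5: "b" => MATCH
  Position 6: "a" => no
  Position 7: "b" => MATCH
  Position 8: "b" => MATCH
  Position 9: "c" => no
Total occurrences: 6

6


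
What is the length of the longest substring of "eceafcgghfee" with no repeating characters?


Input: "eceafcgghfee"
Sliding window (track last position of each char):
  Position 0 ('e'): window [0,0] length 1 -- new best
  Position 1 ('c'): window [0,1] length 2 -- new best
  Position 2 ('e'): repeat (last at 0), move window start to 1
  Position 2 ('e'): window [1,2] length 2
  Position 3 ('a'): window [1,3] length 3 -- new best
  Position 4 ('f'): window [1,4] length 4 -- new best
  Position 5 ('c'): repeat (last at 1), move window start to 2
  Position 5 ('c'): window [2,5] length 4
  Position 6 ('g'): window [2,6] length 5 -- new best
  Position 7 ('g'): repeat (last at 6), move window start to 7
  Position 7 ('g'): window [7,7] length 1
  Position 8 ('h'): window [7,8] length 2
  Position 9 ('f'): window [7,9] length 3
  Position 10 ('e'): window [7,10] length 4
  Position 11 ('e'): repeat (last at 10), move window start to 11
  Position 11 ('e'): window [11,11] length 1
Longest substring with no repeats: "eafcg" with length 5

5


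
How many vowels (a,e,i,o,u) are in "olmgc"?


Input: olmgc
Checking each character:
  'o' at position 0: vowel (running total: 1)
  'l' at position 1: consonant
  'm' at position 2: consonant
  'g' at position 3: consonant
  'c' at position 4: consonant
Total vowels: 1

1


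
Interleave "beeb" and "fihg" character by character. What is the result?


Interleaving "beeb" and "fihg":
  Position 0: 'b' from first, 'f' from second => "bf"
  Position 1: 'e' from first, 'i' from second => "ei"
  Position 2: 'e' from first, 'h' from second => "eh"
  Position 3: 'b' from first, 'g' from second => "bg"
Result: bfeiehbg

bfeiehbg


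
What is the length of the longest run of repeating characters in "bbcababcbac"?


Input: "bbcababcbac"
Scanning for longest run:
  Position 1 ('b'): continues run of 'b', length=2
  Position 2 ('c'): new char, reset run to 1
  Position 3 ('a'): new char, reset run to 1
  Position 4 ('b'): new char, reset run to 1
  Position 5 ('a'): new char, reset run to 1
  Position 6 ('b'): new char, reset run to 1
  Position 7 ('c'): new char, reset run to 1
  Position 8 ('b'): new char, reset run to 1
  Position 9 ('a'): new char, reset run to 1
  Position 10 ('c'): new char, reset run to 1
Longest run: 'b' with length 2

2


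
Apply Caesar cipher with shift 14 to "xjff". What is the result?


Caesar cipher: shift "xjff" by 14
  'x' (pos 23) + 14 = pos 11 = 'l'
  'j' (pos 9) + 14 = pos 23 = 'x'
  'f' (pos 5) + 14 = pos 19 = 't'
  'f' (pos 5) + 14 = pos 19 = 't'
Result: lxtt

lxtt


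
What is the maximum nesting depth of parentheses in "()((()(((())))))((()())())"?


Input: "()((()(((())))))((()())())"
Tracking depth:
  Position 0 '(': depth becomes 1
  Position 1 ')': depth becomes 0
  Position 2 '(': depth becomes 1
  Position 3 '(': depth becomes 2
  Position 4 '(': depth becomes 3
  Position 5 ')': depth becomes 2
  Position 6 '(': depth becomes 3
  Position 7 '(': depth becomes 4
  Position 8 '(': depth becomes 5
  Position 9 '(': depth becomes 6
  Position 10 ')': depth becomes 5
  Position 11 ')': depth becomes 4
  Position 12 ')': depth becomes 3
  Position 13 ')': depth becomes 2
  Position 14 ')': depth becomes 1
  Position 15 ')': depth becomes 0
  Position 16 '(': depth becomes 1
  Position 17 '(': depth becomes 2
  Position 18 '(': depth becomes 3
  Position 19 ')': depth becomes 2
  Position 20 '(': depth becomes 3
  Position 21 ')': depth becomes 2
  Position 22 ')': depth becomes 1
  Position 23 '(': depth becomes 2
  Position 24 ')': depth becomes 1
  Position 25 ')': depth becomes 0
Maximum depth reached: 6

6


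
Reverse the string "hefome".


Input: hefome
Reading characters right to left:
  Position 5: 'e'
  Position 4: 'm'
  Position 3: 'o'
  Position 2: 'f'
  Position 1: 'e'
  Position 0: 'h'
Reversed: emofeh

emofeh


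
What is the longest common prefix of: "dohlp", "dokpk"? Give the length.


Words: dohlp, dokpk
  Position 0: all 'd' => match
  Position 1: all 'o' => match
  Position 2: ('h', 'k') => mismatch, stop
LCP = "do" (length 2)

2


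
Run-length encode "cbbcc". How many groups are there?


Input: cbbcc
Scanning for consecutive runs:
  Group 1: 'c' x 1 (positions 0-0)
  Group 2: 'b' x 2 (positions 1-2)
  Group 3: 'c' x 2 (positions 3-4)
Total groups: 3

3


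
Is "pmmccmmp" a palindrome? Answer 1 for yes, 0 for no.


Input: pmmccmmp
Reversed: pmmccmmp
  Compare pos 0 ('p') with pos 7 ('p'): match
  Compare pos 1 ('m') with pos 6 ('m'): match
  Compare pos 2 ('m') with pos 5 ('m'): match
  Compare pos 3 ('c') with pos 4 ('c'): match
Result: palindrome

1


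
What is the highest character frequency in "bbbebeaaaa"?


Input: bbbebeaaaa
Character counts:
  'a': 4
  'b': 4
  'e': 2
Maximum frequency: 4

4


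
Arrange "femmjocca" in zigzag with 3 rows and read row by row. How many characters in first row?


Zigzag "femmjocca" into 3 rows:
Placing characters:
  'f' => row 0
  'e' => row 1
  'm' => row 2
  'm' => row 1
  'j' => row 0
  'o' => row 1
  'c' => row 2
  'c' => row 1
  'a' => row 0
Rows:
  Row 0: "fja"
  Row 1: "emoc"
  Row 2: "mc"
First row length: 3

3


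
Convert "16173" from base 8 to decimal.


Input: "16173" in base 8
Positional expansion:
  Digit '1' (value 1) x 8^4 = 4096
  Digit '6' (value 6) x 8^3 = 3072
  Digit '1' (value 1) x 8^2 = 64
  Digit '7' (value 7) x 8^1 = 56
  Digit '3' (value 3) x 8^0 = 3
Sum = 7291

7291


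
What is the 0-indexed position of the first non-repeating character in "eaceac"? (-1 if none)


Input: eaceac
Character frequencies:
  'a': 2
  'c': 2
  'e': 2
Scanning left to right for freq == 1:
  Position 0 ('e'): freq=2, skip
  Position 1 ('a'): freq=2, skip
  Position 2 ('c'): freq=2, skip
  Position 3 ('e'): freq=2, skip
  Position 4 ('a'): freq=2, skip
  Position 5 ('c'): freq=2, skip
  No unique character found => answer = -1

-1


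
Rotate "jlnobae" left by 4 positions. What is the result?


Input: "jlnobae", rotate left by 4
First 4 characters: "jlno"
Remaining characters: "bae"
Concatenate remaining + first: "bae" + "jlno" = "baejlno"

baejlno


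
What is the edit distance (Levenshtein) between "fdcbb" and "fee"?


Computing edit distance: "fdcbb" -> "fee"
DP table:
           f    e    e
      0    1    2    3
  f   1    0    1    2
  d   2    1    1    2
  c   3    2    2    2
  b   4    3    3    3
  b   5    4    4    4
Edit distance = dp[5][3] = 4

4


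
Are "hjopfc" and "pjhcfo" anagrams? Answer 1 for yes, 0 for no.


Strings: "hjopfc", "pjhcfo"
Sorted first:  cfhjop
Sorted second: cfhjop
Sorted forms match => anagrams

1


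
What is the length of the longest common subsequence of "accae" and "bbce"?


LCS of "accae" and "bbce"
DP table:
           b    b    c    e
      0    0    0    0    0
  a   0    0    0    0    0
  c   0    0    0    1    1
  c   0    0    0    1    1
  a   0    0    0    1    1
  e   0    0    0    1    2
LCS length = dp[5][4] = 2

2


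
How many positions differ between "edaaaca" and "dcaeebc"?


Comparing "edaaaca" and "dcaeebc" position by position:
  Position 0: 'e' vs 'd' => DIFFER
  Position 1: 'd' vs 'c' => DIFFER
  Position 2: 'a' vs 'a' => same
  Position 3: 'a' vs 'e' => DIFFER
  Position 4: 'a' vs 'e' => DIFFER
  Position 5: 'c' vs 'b' => DIFFER
  Position 6: 'a' vs 'c' => DIFFER
Positions that differ: 6

6


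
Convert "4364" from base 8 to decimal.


Input: "4364" in base 8
Positional expansion:
  Digit '4' (value 4) x 8^3 = 2048
  Digit '3' (value 3) x 8^2 = 192
  Digit '6' (value 6) x 8^1 = 48
  Digit '4' (value 4) x 8^0 = 4
Sum = 2292

2292


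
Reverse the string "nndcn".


Input: nndcn
Reading characters right to left:
  Position 4: 'n'
  Position 3: 'c'
  Position 2: 'd'
  Position 1: 'n'
  Position 0: 'n'
Reversed: ncdnn

ncdnn


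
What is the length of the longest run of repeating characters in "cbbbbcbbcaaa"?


Input: "cbbbbcbbcaaa"
Scanning for longest run:
  Position 1 ('b'): new char, reset run to 1
  Position 2 ('b'): continues run of 'b', length=2
  Position 3 ('b'): continues run of 'b', length=3
  Position 4 ('b'): continues run of 'b', length=4
  Position 5 ('c'): new char, reset run to 1
  Position 6 ('b'): new char, reset run to 1
  Position 7 ('b'): continues run of 'b', length=2
  Position 8 ('c'): new char, reset run to 1
  Position 9 ('a'): new char, reset run to 1
  Position 10 ('a'): continues run of 'a', length=2
  Position 11 ('a'): continues run of 'a', length=3
Longest run: 'b' with length 4

4


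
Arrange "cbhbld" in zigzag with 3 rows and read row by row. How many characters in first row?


Zigzag "cbhbld" into 3 rows:
Placing characters:
  'c' => row 0
  'b' => row 1
  'h' => row 2
  'b' => row 1
  'l' => row 0
  'd' => row 1
Rows:
  Row 0: "cl"
  Row 1: "bbd"
  Row 2: "h"
First row length: 2

2


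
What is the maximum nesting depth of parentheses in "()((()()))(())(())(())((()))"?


Input: "()((()()))(())(())(())((()))"
Tracking depth:
  Position 0 '(': depth becomes 1
  Position 1 ')': depth becomes 0
  Position 2 '(': depth becomes 1
  Position 3 '(': depth becomes 2
  Position 4 '(': depth becomes 3
  Position 5 ')': depth becomes 2
  Position 6 '(': depth becomes 3
  Position 7 ')': depth becomes 2
  Position 8 ')': depth becomes 1
  Position 9 ')': depth becomes 0
  Position 10 '(': depth becomes 1
  Position 11 '(': depth becomes 2
  Position 12 ')': depth becomes 1
  Position 13 ')': depth becomes 0
  Position 14 '(': depth becomes 1
  Position 15 '(': depth becomes 2
  Position 16 ')': depth becomes 1
  Position 17 ')': depth becomes 0
  Position 18 '(': depth becomes 1
  Position 19 '(': depth becomes 2
  Position 20 ')': depth becomes 1
  Position 21 ')': depth becomes 0
  Position 22 '(': depth becomes 1
  Position 23 '(': depth becomes 2
  Position 24 '(': depth becomes 3
  Position 25 ')': depth becomes 2
  Position 26 ')': depth becomes 1
  Position 27 ')': depth becomes 0
Maximum depth reached: 3

3


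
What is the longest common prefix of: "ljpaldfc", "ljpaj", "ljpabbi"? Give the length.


Words: ljpaldfc, ljpaj, ljpabbi
  Position 0: all 'l' => match
  Position 1: all 'j' => match
  Position 2: all 'p' => match
  Position 3: all 'a' => match
  Position 4: ('l', 'j', 'b') => mismatch, stop
LCP = "ljpa" (length 4)

4


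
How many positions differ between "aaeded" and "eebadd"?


Comparing "aaeded" and "eebadd" position by position:
  Position 0: 'a' vs 'e' => DIFFER
  Position 1: 'a' vs 'e' => DIFFER
  Position 2: 'e' vs 'b' => DIFFER
  Position 3: 'd' vs 'a' => DIFFER
  Position 4: 'e' vs 'd' => DIFFER
  Position 5: 'd' vs 'd' => same
Positions that differ: 5

5


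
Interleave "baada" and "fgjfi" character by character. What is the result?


Interleaving "baada" and "fgjfi":
  Position 0: 'b' from first, 'f' from second => "bf"
  Position 1: 'a' from first, 'g' from second => "ag"
  Position 2: 'a' from first, 'j' from second => "aj"
  Position 3: 'd' from first, 'f' from second => "df"
  Position 4: 'a' from first, 'i' from second => "ai"
Result: bfagajdfai

bfagajdfai


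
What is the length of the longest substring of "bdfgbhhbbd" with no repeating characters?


Input: "bdfgbhhbbd"
Sliding window (track last position of each char):
  Position 0 ('b'): window [0,0] length 1 -- new best
  Position 1 ('d'): window [0,1] length 2 -- new best
  Position 2 ('f'): window [0,2] length 3 -- new best
  Position 3 ('g'): window [0,3] length 4 -- new best
  Position 4 ('b'): repeat (last at 0), move window start to 1
  Position 4 ('b'): window [1,4] length 4
  Position 5 ('h'): window [1,5] length 5 -- new best
  Position 6 ('h'): repeat (last at 5), move window start to 6
  Position 6 ('h'): window [6,6] length 1
  Position 7 ('b'): window [6,7] length 2
  Position 8 ('b'): repeat (last at 7), move window start to 8
  Position 8 ('b'): window [8,8] length 1
  Position 9 ('d'): window [8,9] length 2
Longest substring with no repeats: "dfgbh" with length 5

5


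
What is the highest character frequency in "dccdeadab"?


Input: dccdeadab
Character counts:
  'a': 2
  'b': 1
  'c': 2
  'd': 3
  'e': 1
Maximum frequency: 3

3


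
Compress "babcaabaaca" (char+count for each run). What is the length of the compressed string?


Input: babcaabaaca
Runs:
  'b' x 1 => "b1"
  'a' x 1 => "a1"
  'b' x 1 => "b1"
  'c' x 1 => "c1"
  'a' x 2 => "a2"
  'b' x 1 => "b1"
  'a' x 2 => "a2"
  'c' x 1 => "c1"
  'a' x 1 => "a1"
Compressed: "b1a1b1c1a2b1a2c1a1"
Compressed length: 18

18


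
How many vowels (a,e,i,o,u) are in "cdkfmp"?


Input: cdkfmp
Checking each character:
  'c' at position 0: consonant
  'd' at position 1: consonant
  'k' at position 2: consonant
  'f' at position 3: consonant
  'm' at position 4: consonant
  'p' at position 5: consonant
Total vowels: 0

0


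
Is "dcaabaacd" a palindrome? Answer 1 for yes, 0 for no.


Input: dcaabaacd
Reversed: dcaabaacd
  Compare pos 0 ('d') with pos 8 ('d'): match
  Compare pos 1 ('c') with pos 7 ('c'): match
  Compare pos 2 ('a') with pos 6 ('a'): match
  Compare pos 3 ('a') with pos 5 ('a'): match
Result: palindrome

1


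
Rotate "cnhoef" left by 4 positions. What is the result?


Input: "cnhoef", rotate left by 4
First 4 characters: "cnho"
Remaining characters: "ef"
Concatenate remaining + first: "ef" + "cnho" = "efcnho"

efcnho


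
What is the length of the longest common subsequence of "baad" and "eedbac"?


LCS of "baad" and "eedbac"
DP table:
           e    e    d    b    a    c
      0    0    0    0    0    0    0
  b   0    0    0    0    1    1    1
  a   0    0    0    0    1    2    2
  a   0    0    0    0    1    2    2
  d   0    0    0    1    1    2    2
LCS length = dp[4][6] = 2

2


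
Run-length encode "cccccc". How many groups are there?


Input: cccccc
Scanning for consecutive runs:
  Group 1: 'c' x 6 (positions 0-5)
Total groups: 1

1


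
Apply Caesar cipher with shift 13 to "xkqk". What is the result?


Caesar cipher: shift "xkqk" by 13
  'x' (pos 23) + 13 = pos 10 = 'k'
  'k' (pos 10) + 13 = pos 23 = 'x'
  'q' (pos 16) + 13 = pos 3 = 'd'
  'k' (pos 10) + 13 = pos 23 = 'x'
Result: kxdx

kxdx


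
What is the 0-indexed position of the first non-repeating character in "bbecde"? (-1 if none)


Input: bbecde
Character frequencies:
  'b': 2
  'c': 1
  'd': 1
  'e': 2
Scanning left to right for freq == 1:
  Position 0 ('b'): freq=2, skip
  Position 1 ('b'): freq=2, skip
  Position 2 ('e'): freq=2, skip
  Position 3 ('c'): unique! => answer = 3

3


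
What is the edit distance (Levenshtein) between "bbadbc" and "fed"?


Computing edit distance: "bbadbc" -> "fed"
DP table:
           f    e    d
      0    1    2    3
  b   1    1    2    3
  b   2    2    2    3
  a   3    3    3    3
  d   4    4    4    3
  b   5    5    5    4
  c   6    6    6    5
Edit distance = dp[6][3] = 5

5


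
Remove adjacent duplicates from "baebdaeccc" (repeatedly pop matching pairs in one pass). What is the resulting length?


Input: baebdaeccc
Stack-based adjacent duplicate removal:
  Read 'b': push. Stack: b
  Read 'a': push. Stack: ba
  Read 'e': push. Stack: bae
  Read 'b': push. Stack: baeb
  Read 'd': push. Stack: baebd
  Read 'a': push. Stack: baebda
  Read 'e': push. Stack: baebdae
  Read 'c': push. Stack: baebdaec
  Read 'c': matches stack top 'c' => pop. Stack: baebdae
  Read 'c': push. Stack: baebdaec
Final stack: "baebdaec" (length 8)

8


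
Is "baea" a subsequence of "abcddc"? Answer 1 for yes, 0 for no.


Check if "baea" is a subsequence of "abcddc"
Greedy scan:
  Position 0 ('a'): no match needed
  Position 1 ('b'): matches sub[0] = 'b'
  Position 2 ('c'): no match needed
  Position 3 ('d'): no match needed
  Position 4 ('d'): no match needed
  Position 5 ('c'): no match needed
Only matched 1/4 characters => not a subsequence

0
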